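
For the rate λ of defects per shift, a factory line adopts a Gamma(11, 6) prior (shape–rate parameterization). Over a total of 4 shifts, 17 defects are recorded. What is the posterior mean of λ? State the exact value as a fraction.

Total count 17 over total exposure 4 shifts.
Conjugate update: add total count to the shape and total exposure to the rate, giving Gamma(28, 10).
Posterior mean = α'/β' = 28/10 = 14/5.

14/5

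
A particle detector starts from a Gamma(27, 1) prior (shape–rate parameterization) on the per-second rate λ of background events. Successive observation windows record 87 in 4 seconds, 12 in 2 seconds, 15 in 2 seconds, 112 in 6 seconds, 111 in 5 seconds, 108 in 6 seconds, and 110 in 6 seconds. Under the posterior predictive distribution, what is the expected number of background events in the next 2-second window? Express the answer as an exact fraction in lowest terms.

291/8

Total count: 87 + 12 + 15 + 112 + 111 + 108 + 110 = 555.
Total exposure: 4 + 2 + 2 + 6 + 5 + 6 + 6 = 31 seconds.
Gamma(α, β) with Poisson data over total exposure Σt gives posterior Gamma(α+Σx, β+Σt) = Gamma(582, 32).
Predictive mean over a 2-second window = T·E[λ|data] = 2·582/32 = 291/8.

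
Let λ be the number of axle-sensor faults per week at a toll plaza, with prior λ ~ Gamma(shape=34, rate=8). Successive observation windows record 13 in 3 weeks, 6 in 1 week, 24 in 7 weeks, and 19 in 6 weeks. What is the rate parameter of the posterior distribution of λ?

Total count: 13 + 6 + 24 + 19 = 62.
Total exposure: 3 + 1 + 7 + 6 = 17 weeks.
Conjugate update: add total count to the shape and total exposure to the rate, giving Gamma(96, 25).

25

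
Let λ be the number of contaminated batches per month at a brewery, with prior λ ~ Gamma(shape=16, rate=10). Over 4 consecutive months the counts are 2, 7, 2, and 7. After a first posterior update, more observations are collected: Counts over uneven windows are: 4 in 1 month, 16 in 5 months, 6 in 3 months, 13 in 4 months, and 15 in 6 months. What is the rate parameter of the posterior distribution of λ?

Total count: 2 + 7 + 2 + 7 = 18.
Total exposure: 4 months.
After the first batch: Gamma(16 + 18, 10 + 4) = Gamma(34, 14).
Total count: 4 + 16 + 6 + 13 + 15 = 54.
Total exposure: 1 + 5 + 3 + 4 + 6 = 19 months.
After the second batch: Gamma(34 + 54, 14 + 19) = Gamma(88, 33).

33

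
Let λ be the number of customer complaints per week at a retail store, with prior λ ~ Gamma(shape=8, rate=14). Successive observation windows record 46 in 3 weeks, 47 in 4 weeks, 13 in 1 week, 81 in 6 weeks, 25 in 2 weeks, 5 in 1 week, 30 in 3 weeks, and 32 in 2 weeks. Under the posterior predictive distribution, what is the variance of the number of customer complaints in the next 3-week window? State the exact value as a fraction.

3731/144

Total count: 46 + 47 + 13 + 81 + 25 + 5 + 30 + 32 = 279.
Total exposure: 3 + 4 + 1 + 6 + 2 + 1 + 3 + 2 = 22 weeks.
The Gamma prior is conjugate for the Poisson rate, so λ | data ~ Gamma(8+279, 14+22) = Gamma(287, 36).
The posterior predictive for a window of length T is Negative Binomial with variance T·α'·(β'+T)/β'² = 3·287·39/1296 = 3731/144.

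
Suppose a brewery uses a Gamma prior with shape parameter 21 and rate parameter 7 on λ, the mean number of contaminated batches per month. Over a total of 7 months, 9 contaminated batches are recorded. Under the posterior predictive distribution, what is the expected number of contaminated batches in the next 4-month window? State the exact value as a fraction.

60/7

Total count 9 over total exposure 7 months.
Posterior: α' = 21 + 9 = 30, β' = 7 + 7 = 14.
Predictive mean over a 4-month window = T·E[λ|data] = 4·30/14 = 60/7.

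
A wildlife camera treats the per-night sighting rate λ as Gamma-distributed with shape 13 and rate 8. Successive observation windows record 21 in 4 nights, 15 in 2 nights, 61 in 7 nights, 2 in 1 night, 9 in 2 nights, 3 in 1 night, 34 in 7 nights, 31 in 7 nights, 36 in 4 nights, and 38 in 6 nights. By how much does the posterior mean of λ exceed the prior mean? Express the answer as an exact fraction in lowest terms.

Total count: 21 + 15 + 61 + 2 + 9 + 3 + 34 + 31 + 36 + 38 = 250.
Total exposure: 4 + 2 + 7 + 1 + 2 + 1 + 7 + 7 + 4 + 6 = 41 nights.
By Gamma–Poisson conjugacy, the posterior is Gamma(α + Σx, β + Σt) = Gamma(13 + 250, 8 + 41) = Gamma(263, 49).
Posterior mean = 263/49 = 263/49; prior mean = 13/8 = 13/8. Difference = 263/49 − 13/8 = 1467/392.

1467/392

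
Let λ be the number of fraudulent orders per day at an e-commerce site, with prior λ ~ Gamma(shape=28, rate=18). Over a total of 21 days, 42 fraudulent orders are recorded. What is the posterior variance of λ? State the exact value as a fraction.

Total count 42 over total exposure 21 days.
The Gamma prior is conjugate for the Poisson rate, so λ | data ~ Gamma(28+42, 18+21) = Gamma(70, 39).
Posterior variance = α'/β'² = 70/1521.

70/1521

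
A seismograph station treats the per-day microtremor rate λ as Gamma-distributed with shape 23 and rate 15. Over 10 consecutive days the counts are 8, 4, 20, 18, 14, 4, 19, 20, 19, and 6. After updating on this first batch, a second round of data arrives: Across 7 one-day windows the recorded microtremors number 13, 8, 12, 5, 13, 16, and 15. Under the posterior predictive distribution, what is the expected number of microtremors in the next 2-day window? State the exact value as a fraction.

237/16

Total count: 8 + 4 + 20 + 18 + 14 + 4 + 19 + 20 + 19 + 6 = 132.
Total exposure: 10 days.
After the first batch: Gamma(23 + 132, 15 + 10) = Gamma(155, 25).
Total count: 13 + 8 + 12 + 5 + 13 + 16 + 15 = 82.
Total exposure: 7 days.
After the second batch: Gamma(155 + 82, 25 + 7) = Gamma(237, 32).
Predictive mean over a 2-day window = T·E[λ|data] = 2·237/32 = 237/16.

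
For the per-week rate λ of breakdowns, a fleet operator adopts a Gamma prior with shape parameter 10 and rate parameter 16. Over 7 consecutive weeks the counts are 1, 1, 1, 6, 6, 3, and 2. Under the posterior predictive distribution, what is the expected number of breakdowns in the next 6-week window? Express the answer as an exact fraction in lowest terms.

Total count: 1 + 1 + 1 + 6 + 6 + 3 + 2 = 20.
Total exposure: 7 weeks.
Posterior: α' = 10 + 20 = 30, β' = 16 + 7 = 23.
Predictive mean over a 6-week window = T·E[λ|data] = 6·30/23 = 180/23.

180/23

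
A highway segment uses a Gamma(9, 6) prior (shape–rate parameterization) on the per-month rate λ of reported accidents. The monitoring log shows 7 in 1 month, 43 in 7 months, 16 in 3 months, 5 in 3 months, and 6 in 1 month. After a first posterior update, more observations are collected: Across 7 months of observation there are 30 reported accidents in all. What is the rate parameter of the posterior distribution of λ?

Total count: 7 + 43 + 16 + 5 + 6 = 77.
Total exposure: 1 + 7 + 3 + 3 + 1 = 15 months.
After the first batch: Gamma(9 + 77, 6 + 15) = Gamma(86, 21).
Total count 30 over total exposure 7 months.
After the second batch: Gamma(86 + 30, 21 + 7) = Gamma(116, 28).

28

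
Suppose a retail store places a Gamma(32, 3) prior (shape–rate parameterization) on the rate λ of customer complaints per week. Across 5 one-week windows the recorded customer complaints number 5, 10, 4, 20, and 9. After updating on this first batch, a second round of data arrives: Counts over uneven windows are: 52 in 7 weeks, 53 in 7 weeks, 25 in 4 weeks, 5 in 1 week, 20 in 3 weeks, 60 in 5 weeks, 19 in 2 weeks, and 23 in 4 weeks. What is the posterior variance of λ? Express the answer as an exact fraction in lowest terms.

337/1681

Total count: 5 + 10 + 4 + 20 + 9 = 48.
Total exposure: 5 weeks.
After the first batch: Gamma(32 + 48, 3 + 5) = Gamma(80, 8).
Total count: 52 + 53 + 25 + 5 + 20 + 60 + 19 + 23 = 257.
Total exposure: 7 + 7 + 4 + 1 + 3 + 5 + 2 + 4 = 33 weeks.
After the second batch: Gamma(80 + 257, 8 + 33) = Gamma(337, 41).
Posterior variance = α'/β'² = 337/1681.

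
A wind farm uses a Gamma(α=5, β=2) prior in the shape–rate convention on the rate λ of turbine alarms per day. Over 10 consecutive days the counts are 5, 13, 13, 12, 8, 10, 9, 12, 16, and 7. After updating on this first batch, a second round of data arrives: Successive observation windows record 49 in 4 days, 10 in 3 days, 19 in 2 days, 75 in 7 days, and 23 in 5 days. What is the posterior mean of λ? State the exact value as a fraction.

26/3

Total count: 5 + 13 + 13 + 12 + 8 + 10 + 9 + 12 + 16 + 7 = 105.
Total exposure: 10 days.
After the first batch: Gamma(5 + 105, 2 + 10) = Gamma(110, 12).
Total count: 49 + 10 + 19 + 75 + 23 = 176.
Total exposure: 4 + 3 + 2 + 7 + 5 = 21 days.
After the second batch: Gamma(110 + 176, 12 + 21) = Gamma(286, 33).
Posterior mean = α'/β' = 286/33 = 26/3.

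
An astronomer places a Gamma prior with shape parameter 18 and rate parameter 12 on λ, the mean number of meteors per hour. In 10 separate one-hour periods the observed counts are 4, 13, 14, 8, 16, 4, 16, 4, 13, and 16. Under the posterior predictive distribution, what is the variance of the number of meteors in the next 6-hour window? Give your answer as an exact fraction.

Total count: 4 + 13 + 14 + 8 + 16 + 4 + 16 + 4 + 13 + 16 = 108.
Total exposure: 10 hours.
By Gamma–Poisson conjugacy, the posterior is Gamma(α + Σx, β + Σt) = Gamma(18 + 108, 12 + 10) = Gamma(126, 22).
The posterior predictive for a window of length T is Negative Binomial with variance T·α'·(β'+T)/β'² = 6·126·28/484 = 5292/121.

5292/121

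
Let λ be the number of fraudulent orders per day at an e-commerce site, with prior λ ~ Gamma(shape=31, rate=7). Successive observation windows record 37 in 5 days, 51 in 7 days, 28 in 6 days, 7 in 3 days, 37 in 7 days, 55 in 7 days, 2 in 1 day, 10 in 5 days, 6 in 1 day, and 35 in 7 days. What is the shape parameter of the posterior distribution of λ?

Total count: 37 + 51 + 28 + 7 + 37 + 55 + 2 + 10 + 6 + 35 = 268.
Total exposure: 5 + 7 + 6 + 3 + 7 + 7 + 1 + 5 + 1 + 7 = 49 days.
By Gamma–Poisson conjugacy, the posterior is Gamma(α + Σx, β + Σt) = Gamma(31 + 268, 7 + 49) = Gamma(299, 56).

299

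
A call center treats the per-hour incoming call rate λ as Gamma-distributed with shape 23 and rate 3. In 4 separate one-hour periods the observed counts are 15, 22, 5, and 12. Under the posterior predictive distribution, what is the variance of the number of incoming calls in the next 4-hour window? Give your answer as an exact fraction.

484/7

Total count: 15 + 22 + 5 + 12 = 54.
Total exposure: 4 hours.
Gamma(α, β) with Poisson data over total exposure Σt gives posterior Gamma(α+Σx, β+Σt) = Gamma(77, 7).
The posterior predictive for a window of length T is Negative Binomial with variance T·α'·(β'+T)/β'² = 4·77·11/49 = 484/7.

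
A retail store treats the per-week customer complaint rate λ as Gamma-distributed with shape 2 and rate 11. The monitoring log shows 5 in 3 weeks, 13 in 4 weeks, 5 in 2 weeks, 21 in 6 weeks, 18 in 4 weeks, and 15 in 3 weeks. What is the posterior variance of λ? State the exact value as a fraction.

79/1089

Total count: 5 + 13 + 5 + 21 + 18 + 15 = 77.
Total exposure: 3 + 4 + 2 + 6 + 4 + 3 = 22 weeks.
Conjugate update: add total count to the shape and total exposure to the rate, giving Gamma(79, 33).
Posterior variance = α'/β'² = 79/1089.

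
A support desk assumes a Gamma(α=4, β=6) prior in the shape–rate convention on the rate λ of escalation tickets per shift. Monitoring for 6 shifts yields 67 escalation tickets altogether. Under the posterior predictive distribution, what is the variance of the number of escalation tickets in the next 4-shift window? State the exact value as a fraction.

Total count 67 over total exposure 6 shifts.
Conjugate update: add total count to the shape and total exposure to the rate, giving Gamma(71, 12).
The posterior predictive for a window of length T is Negative Binomial with variance T·α'·(β'+T)/β'² = 4·71·16/144 = 284/9.

284/9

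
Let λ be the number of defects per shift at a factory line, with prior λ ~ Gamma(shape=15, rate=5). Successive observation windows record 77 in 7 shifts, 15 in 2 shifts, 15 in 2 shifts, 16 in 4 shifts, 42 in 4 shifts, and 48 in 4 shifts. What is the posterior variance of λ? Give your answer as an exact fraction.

57/196

Total count: 77 + 15 + 15 + 16 + 42 + 48 = 213.
Total exposure: 7 + 2 + 2 + 4 + 4 + 4 = 23 shifts.
Gamma(α, β) with Poisson data over total exposure Σt gives posterior Gamma(α+Σx, β+Σt) = Gamma(228, 28).
Posterior variance = α'/β'² = 228/784 = 57/196.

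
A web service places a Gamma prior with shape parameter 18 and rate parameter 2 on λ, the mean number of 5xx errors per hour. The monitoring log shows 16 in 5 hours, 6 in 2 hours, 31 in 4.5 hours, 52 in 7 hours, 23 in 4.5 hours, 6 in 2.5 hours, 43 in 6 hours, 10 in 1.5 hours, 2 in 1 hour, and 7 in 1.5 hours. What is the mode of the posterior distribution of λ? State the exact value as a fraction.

Total count: 16 + 6 + 31 + 52 + 23 + 6 + 43 + 10 + 2 + 7 = 196.
Total exposure: 5 + 2 + 4.5 + 7 + 4.5 + 2.5 + 6 + 1.5 + 1 + 1.5 = 35.5 hours.
Posterior: α' = 18 + 196 = 214, β' = 2 + 35.5 = 75/2.
Posterior mode = (α'−1)/β' = 213/(75/2) = 142/25.

142/25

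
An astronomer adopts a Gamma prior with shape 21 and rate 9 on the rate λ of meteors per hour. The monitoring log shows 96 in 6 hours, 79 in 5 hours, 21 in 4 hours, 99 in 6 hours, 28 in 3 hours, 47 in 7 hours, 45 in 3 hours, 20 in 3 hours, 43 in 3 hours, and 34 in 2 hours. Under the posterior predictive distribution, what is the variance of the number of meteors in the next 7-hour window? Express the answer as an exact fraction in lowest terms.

Total count: 96 + 79 + 21 + 99 + 28 + 47 + 45 + 20 + 43 + 34 = 512.
Total exposure: 6 + 5 + 4 + 6 + 3 + 7 + 3 + 3 + 3 + 2 = 42 hours.
Posterior: α' = 21 + 512 = 533, β' = 9 + 42 = 51.
The posterior predictive for a window of length T is Negative Binomial with variance T·α'·(β'+T)/β'² = 7·533·58/2601 = 216398/2601.

216398/2601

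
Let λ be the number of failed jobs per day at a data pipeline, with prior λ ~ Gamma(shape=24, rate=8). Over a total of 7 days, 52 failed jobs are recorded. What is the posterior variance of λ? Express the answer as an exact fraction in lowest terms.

76/225

Total count 52 over total exposure 7 days.
Conjugate update: add total count to the shape and total exposure to the rate, giving Gamma(76, 15).
Posterior variance = α'/β'² = 76/225.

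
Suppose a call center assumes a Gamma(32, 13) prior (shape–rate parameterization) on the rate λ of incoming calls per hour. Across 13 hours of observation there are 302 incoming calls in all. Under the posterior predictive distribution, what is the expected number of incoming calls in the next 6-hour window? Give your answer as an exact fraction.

1002/13

Total count 302 over total exposure 13 hours.
Conjugate update: add total count to the shape and total exposure to the rate, giving Gamma(334, 26).
Predictive mean over a 6-hour window = T·E[λ|data] = 6·334/26 = 1002/13.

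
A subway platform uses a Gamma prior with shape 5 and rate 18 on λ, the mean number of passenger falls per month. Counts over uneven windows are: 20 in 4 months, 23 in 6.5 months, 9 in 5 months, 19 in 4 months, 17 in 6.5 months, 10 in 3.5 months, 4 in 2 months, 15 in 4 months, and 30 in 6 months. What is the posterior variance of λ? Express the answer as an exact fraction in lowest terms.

608/14161

Total count: 20 + 23 + 9 + 19 + 17 + 10 + 4 + 15 + 30 = 147.
Total exposure: 4 + 6.5 + 5 + 4 + 6.5 + 3.5 + 2 + 4 + 6 = 41.5 months.
Conjugate update: add total count to the shape and total exposure to the rate, giving Gamma(152, 119/2).
Posterior variance = α'/β'² = 152/(14161/4) = 608/14161.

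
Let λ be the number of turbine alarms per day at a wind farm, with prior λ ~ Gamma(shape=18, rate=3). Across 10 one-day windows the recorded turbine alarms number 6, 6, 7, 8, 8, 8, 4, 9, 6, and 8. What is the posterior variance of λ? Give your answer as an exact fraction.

88/169

Total count: 6 + 6 + 7 + 8 + 8 + 8 + 4 + 9 + 6 + 8 = 70.
Total exposure: 10 days.
Gamma(α, β) with Poisson data over total exposure Σt gives posterior Gamma(α+Σx, β+Σt) = Gamma(88, 13).
Posterior variance = α'/β'² = 88/169.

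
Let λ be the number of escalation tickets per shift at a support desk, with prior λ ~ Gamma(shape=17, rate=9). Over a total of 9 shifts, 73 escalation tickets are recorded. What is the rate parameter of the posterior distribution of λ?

18

Total count 73 over total exposure 9 shifts.
By Gamma–Poisson conjugacy, the posterior is Gamma(α + Σx, β + Σt) = Gamma(17 + 73, 9 + 9) = Gamma(90, 18).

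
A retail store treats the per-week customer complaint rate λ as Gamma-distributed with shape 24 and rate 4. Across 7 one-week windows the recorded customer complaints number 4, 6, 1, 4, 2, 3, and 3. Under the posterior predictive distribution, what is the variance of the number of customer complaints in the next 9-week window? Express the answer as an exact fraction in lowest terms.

8460/121

Total count: 4 + 6 + 1 + 4 + 2 + 3 + 3 = 23.
Total exposure: 7 weeks.
Gamma(α, β) with Poisson data over total exposure Σt gives posterior Gamma(α+Σx, β+Σt) = Gamma(47, 11).
The posterior predictive for a window of length T is Negative Binomial with variance T·α'·(β'+T)/β'² = 9·47·20/121 = 8460/121.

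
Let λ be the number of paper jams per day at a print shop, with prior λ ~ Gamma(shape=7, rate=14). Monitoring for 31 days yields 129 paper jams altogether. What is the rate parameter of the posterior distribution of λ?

Total count 129 over total exposure 31 days.
Conjugate update: add total count to the shape and total exposure to the rate, giving Gamma(136, 45).

45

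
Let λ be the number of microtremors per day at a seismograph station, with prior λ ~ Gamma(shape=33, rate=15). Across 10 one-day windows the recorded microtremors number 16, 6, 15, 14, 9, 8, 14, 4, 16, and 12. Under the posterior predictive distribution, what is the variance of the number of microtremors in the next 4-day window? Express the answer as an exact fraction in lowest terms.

Total count: 16 + 6 + 15 + 14 + 9 + 8 + 14 + 4 + 16 + 12 = 114.
Total exposure: 10 days.
By Gamma–Poisson conjugacy, the posterior is Gamma(α + Σx, β + Σt) = Gamma(33 + 114, 15 + 10) = Gamma(147, 25).
The posterior predictive for a window of length T is Negative Binomial with variance T·α'·(β'+T)/β'² = 4·147·29/625 = 17052/625.

17052/625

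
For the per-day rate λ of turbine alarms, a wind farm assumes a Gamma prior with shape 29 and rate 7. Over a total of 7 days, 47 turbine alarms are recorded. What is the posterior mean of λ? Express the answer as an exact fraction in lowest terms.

Total count 47 over total exposure 7 days.
Conjugate update: add total count to the shape and total exposure to the rate, giving Gamma(76, 14).
Posterior mean = α'/β' = 76/14 = 38/7.

38/7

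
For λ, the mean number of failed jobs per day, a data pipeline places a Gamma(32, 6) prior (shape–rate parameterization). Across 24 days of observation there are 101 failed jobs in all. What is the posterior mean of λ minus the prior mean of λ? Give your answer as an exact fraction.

-9/10

Total count 101 over total exposure 24 days.
Conjugate update: add total count to the shape and total exposure to the rate, giving Gamma(133, 30).
Posterior mean = 133/30 = 133/30; prior mean = 32/6 = 16/3. Difference = 133/30 − 16/3 = -9/10.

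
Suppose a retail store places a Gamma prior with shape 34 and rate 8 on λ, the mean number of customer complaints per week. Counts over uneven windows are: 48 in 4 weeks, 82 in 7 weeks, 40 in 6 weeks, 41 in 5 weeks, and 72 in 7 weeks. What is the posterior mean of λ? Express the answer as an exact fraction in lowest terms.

317/37

Total count: 48 + 82 + 40 + 41 + 72 = 283.
Total exposure: 4 + 7 + 6 + 5 + 7 = 29 weeks.
The Gamma prior is conjugate for the Poisson rate, so λ | data ~ Gamma(34+283, 8+29) = Gamma(317, 37).
Posterior mean = α'/β' = 317/37.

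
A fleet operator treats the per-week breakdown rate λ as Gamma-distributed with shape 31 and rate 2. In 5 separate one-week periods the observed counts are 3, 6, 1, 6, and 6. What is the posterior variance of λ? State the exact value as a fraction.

53/49

Total count: 3 + 6 + 1 + 6 + 6 = 22.
Total exposure: 5 weeks.
Posterior: α' = 31 + 22 = 53, β' = 2 + 5 = 7.
Posterior variance = α'/β'² = 53/49.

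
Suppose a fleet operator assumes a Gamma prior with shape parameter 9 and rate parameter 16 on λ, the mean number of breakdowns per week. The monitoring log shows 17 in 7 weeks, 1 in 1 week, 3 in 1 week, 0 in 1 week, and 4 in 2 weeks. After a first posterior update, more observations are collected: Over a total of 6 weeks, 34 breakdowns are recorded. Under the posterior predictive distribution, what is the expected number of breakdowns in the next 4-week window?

Total count: 17 + 1 + 3 + 0 + 4 = 25.
Total exposure: 7 + 1 + 1 + 1 + 2 = 12 weeks.
After the first batch: Gamma(9 + 25, 16 + 12) = Gamma(34, 28).
Total count 34 over total exposure 6 weeks.
After the second batch: Gamma(34 + 34, 28 + 6) = Gamma(68, 34).
Predictive mean over a 4-week window = T·E[λ|data] = 4·68/34 = 8.

8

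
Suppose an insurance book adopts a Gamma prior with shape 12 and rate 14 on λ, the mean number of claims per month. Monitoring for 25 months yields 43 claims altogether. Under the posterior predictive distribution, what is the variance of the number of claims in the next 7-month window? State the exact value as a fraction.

17710/1521

Total count 43 over total exposure 25 months.
Posterior: α' = 12 + 43 = 55, β' = 14 + 25 = 39.
The posterior predictive for a window of length T is Negative Binomial with variance T·α'·(β'+T)/β'² = 7·55·46/1521 = 17710/1521.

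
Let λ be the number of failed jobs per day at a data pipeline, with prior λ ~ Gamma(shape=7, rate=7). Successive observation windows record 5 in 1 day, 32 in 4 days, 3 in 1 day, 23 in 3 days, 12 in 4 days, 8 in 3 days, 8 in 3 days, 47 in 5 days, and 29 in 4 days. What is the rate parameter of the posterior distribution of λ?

35

Total count: 5 + 32 + 3 + 23 + 12 + 8 + 8 + 47 + 29 = 167.
Total exposure: 1 + 4 + 1 + 3 + 4 + 3 + 3 + 5 + 4 = 28 days.
Conjugate update: add total count to the shape and total exposure to the rate, giving Gamma(174, 35).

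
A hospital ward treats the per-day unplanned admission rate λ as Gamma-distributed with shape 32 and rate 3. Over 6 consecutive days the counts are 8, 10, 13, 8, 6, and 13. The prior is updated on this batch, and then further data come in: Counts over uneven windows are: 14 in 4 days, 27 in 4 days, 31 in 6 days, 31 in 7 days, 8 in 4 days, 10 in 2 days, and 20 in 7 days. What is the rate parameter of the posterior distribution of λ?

Total count: 8 + 10 + 13 + 8 + 6 + 13 = 58.
Total exposure: 6 days.
After the first batch: Gamma(32 + 58, 3 + 6) = Gamma(90, 9).
Total count: 14 + 27 + 31 + 31 + 8 + 10 + 20 = 141.
Total exposure: 4 + 4 + 6 + 7 + 4 + 2 + 7 = 34 days.
After the second batch: Gamma(90 + 141, 9 + 34) = Gamma(231, 43).

43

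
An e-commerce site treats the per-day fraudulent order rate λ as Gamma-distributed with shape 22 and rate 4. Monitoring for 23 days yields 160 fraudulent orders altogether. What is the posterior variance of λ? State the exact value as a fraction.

182/729

Total count 160 over total exposure 23 days.
The Gamma prior is conjugate for the Poisson rate, so λ | data ~ Gamma(22+160, 4+23) = Gamma(182, 27).
Posterior variance = α'/β'² = 182/729.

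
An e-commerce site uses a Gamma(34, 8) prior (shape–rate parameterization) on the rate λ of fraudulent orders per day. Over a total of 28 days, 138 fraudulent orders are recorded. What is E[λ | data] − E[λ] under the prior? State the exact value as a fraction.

Total count 138 over total exposure 28 days.
The Gamma prior is conjugate for the Poisson rate, so λ | data ~ Gamma(34+138, 8+28) = Gamma(172, 36).
Posterior mean = 172/36 = 43/9; prior mean = 34/8 = 17/4. Difference = 43/9 − 17/4 = 19/36.

19/36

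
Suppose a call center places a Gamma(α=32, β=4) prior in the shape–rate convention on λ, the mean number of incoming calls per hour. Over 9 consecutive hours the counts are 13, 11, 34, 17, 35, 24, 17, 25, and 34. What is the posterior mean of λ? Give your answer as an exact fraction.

242/13

Total count: 13 + 11 + 34 + 17 + 35 + 24 + 17 + 25 + 34 = 210.
Total exposure: 9 hours.
Gamma(α, β) with Poisson data over total exposure Σt gives posterior Gamma(α+Σx, β+Σt) = Gamma(242, 13).
Posterior mean = α'/β' = 242/13.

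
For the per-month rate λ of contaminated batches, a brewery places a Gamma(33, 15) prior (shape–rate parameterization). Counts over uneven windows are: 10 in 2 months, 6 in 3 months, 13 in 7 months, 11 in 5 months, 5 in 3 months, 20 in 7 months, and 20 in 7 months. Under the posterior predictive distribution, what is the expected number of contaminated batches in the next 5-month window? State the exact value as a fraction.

590/49

Total count: 10 + 6 + 13 + 11 + 5 + 20 + 20 = 85.
Total exposure: 2 + 3 + 7 + 5 + 3 + 7 + 7 = 34 months.
Posterior: α' = 33 + 85 = 118, β' = 15 + 34 = 49.
Predictive mean over a 5-month window = T·E[λ|data] = 5·118/49 = 590/49.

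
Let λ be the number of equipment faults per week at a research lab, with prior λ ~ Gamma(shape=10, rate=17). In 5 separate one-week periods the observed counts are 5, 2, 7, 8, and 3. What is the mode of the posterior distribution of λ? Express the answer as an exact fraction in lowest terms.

Total count: 5 + 2 + 7 + 8 + 3 = 25.
Total exposure: 5 weeks.
By Gamma–Poisson conjugacy, the posterior is Gamma(α + Σx, β + Σt) = Gamma(10 + 25, 17 + 5) = Gamma(35, 22).
Posterior mode = (α'−1)/β' = 34/22 = 17/11.

17/11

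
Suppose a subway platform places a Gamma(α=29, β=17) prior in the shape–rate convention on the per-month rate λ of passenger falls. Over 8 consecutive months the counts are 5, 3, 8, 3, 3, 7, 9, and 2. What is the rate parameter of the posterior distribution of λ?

Total count: 5 + 3 + 8 + 3 + 3 + 7 + 9 + 2 = 40.
Total exposure: 8 months.
The Gamma prior is conjugate for the Poisson rate, so λ | data ~ Gamma(29+40, 17+8) = Gamma(69, 25).

25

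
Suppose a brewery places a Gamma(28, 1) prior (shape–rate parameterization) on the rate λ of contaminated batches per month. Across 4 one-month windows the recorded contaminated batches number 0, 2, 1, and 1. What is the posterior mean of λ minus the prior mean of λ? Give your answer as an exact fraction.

-108/5

Total count: 0 + 2 + 1 + 1 = 4.
Total exposure: 4 months.
The Gamma prior is conjugate for the Poisson rate, so λ | data ~ Gamma(28+4, 1+4) = Gamma(32, 5).
Posterior mean = 32/5 = 32/5; prior mean = 28/1 = 28. Difference = 32/5 − 28 = -108/5.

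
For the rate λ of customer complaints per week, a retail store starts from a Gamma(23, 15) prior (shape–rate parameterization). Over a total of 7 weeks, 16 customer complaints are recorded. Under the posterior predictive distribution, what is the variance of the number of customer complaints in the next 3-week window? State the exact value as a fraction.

2925/484

Total count 16 over total exposure 7 weeks.
Posterior: α' = 23 + 16 = 39, β' = 15 + 7 = 22.
The posterior predictive for a window of length T is Negative Binomial with variance T·α'·(β'+T)/β'² = 3·39·25/484 = 2925/484.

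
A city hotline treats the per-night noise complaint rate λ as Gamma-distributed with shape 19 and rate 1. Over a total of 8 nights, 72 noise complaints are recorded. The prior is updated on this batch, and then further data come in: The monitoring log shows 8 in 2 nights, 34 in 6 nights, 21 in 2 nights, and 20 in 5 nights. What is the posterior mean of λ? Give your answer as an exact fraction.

29/4

Total count 72 over total exposure 8 nights.
After the first batch: Gamma(19 + 72, 1 + 8) = Gamma(91, 9).
Total count: 8 + 34 + 21 + 20 = 83.
Total exposure: 2 + 6 + 2 + 5 = 15 nights.
After the second batch: Gamma(91 + 83, 9 + 15) = Gamma(174, 24).
Posterior mean = α'/β' = 174/24 = 29/4.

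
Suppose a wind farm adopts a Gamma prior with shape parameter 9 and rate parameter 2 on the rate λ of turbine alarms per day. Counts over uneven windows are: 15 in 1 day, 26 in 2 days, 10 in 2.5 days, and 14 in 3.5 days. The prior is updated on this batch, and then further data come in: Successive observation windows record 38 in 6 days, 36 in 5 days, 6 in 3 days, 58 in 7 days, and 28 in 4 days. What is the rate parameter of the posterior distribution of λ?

Total count: 15 + 26 + 10 + 14 = 65.
Total exposure: 1 + 2 + 2.5 + 3.5 = 9 days.
After the first batch: Gamma(9 + 65, 2 + 9) = Gamma(74, 11).
Total count: 38 + 36 + 6 + 58 + 28 = 166.
Total exposure: 6 + 5 + 3 + 7 + 4 = 25 days.
After the second batch: Gamma(74 + 166, 11 + 25) = Gamma(240, 36).

36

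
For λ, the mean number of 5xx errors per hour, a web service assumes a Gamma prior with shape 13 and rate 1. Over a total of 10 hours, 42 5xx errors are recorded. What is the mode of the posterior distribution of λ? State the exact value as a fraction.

Total count 42 over total exposure 10 hours.
The Gamma prior is conjugate for the Poisson rate, so λ | data ~ Gamma(13+42, 1+10) = Gamma(55, 11).
Posterior mode = (α'−1)/β' = 54/11.

54/11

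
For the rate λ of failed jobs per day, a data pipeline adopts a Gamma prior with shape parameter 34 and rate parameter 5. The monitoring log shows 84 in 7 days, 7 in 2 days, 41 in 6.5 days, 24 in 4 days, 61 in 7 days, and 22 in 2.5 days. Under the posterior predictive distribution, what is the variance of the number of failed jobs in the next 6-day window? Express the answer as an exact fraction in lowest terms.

Total count: 84 + 7 + 41 + 24 + 61 + 22 = 239.
Total exposure: 7 + 2 + 6.5 + 4 + 7 + 2.5 = 29 days.
By Gamma–Poisson conjugacy, the posterior is Gamma(α + Σx, β + Σt) = Gamma(34 + 239, 5 + 29) = Gamma(273, 34).
The posterior predictive for a window of length T is Negative Binomial with variance T·α'·(β'+T)/β'² = 6·273·40/1156 = 16380/289.

16380/289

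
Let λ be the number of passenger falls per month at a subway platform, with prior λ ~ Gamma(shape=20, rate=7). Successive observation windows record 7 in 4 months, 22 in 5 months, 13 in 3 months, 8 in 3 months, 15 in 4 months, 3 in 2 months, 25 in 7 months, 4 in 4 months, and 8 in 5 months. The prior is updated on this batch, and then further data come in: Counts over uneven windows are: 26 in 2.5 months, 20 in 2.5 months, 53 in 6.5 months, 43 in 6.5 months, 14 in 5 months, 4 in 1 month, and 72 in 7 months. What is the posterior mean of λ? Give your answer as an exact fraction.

119/25

Total count: 7 + 22 + 13 + 8 + 15 + 3 + 25 + 4 + 8 = 105.
Total exposure: 4 + 5 + 3 + 3 + 4 + 2 + 7 + 4 + 5 = 37 months.
After the first batch: Gamma(20 + 105, 7 + 37) = Gamma(125, 44).
Total count: 26 + 20 + 53 + 43 + 14 + 4 + 72 = 232.
Total exposure: 2.5 + 2.5 + 6.5 + 6.5 + 5 + 1 + 7 = 31 months.
After the second batch: Gamma(125 + 232, 44 + 31) = Gamma(357, 75).
Posterior mean = α'/β' = 357/75 = 119/25.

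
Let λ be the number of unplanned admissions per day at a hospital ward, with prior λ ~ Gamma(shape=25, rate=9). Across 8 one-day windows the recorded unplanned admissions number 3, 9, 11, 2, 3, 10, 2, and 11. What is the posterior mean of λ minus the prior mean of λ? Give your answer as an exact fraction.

259/153

Total count: 3 + 9 + 11 + 2 + 3 + 10 + 2 + 11 = 51.
Total exposure: 8 days.
Conjugate update: add total count to the shape and total exposure to the rate, giving Gamma(76, 17).
Posterior mean = 76/17 = 76/17; prior mean = 25/9 = 25/9. Difference = 76/17 − 25/9 = 259/153.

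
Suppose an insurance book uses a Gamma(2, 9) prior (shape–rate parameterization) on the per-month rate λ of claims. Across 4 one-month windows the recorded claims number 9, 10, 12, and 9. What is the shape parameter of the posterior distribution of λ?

42

Total count: 9 + 10 + 12 + 9 = 40.
Total exposure: 4 months.
By Gamma–Poisson conjugacy, the posterior is Gamma(α + Σx, β + Σt) = Gamma(2 + 40, 9 + 4) = Gamma(42, 13).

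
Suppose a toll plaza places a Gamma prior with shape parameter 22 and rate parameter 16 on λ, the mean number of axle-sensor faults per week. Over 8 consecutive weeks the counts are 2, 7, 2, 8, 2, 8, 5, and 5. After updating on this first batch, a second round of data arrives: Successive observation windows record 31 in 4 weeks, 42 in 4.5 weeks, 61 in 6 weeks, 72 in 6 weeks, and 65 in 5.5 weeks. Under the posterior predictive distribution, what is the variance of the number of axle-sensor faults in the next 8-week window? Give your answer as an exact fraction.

Total count: 2 + 7 + 2 + 8 + 2 + 8 + 5 + 5 = 39.
Total exposure: 8 weeks.
After the first batch: Gamma(22 + 39, 16 + 8) = Gamma(61, 24).
Total count: 31 + 42 + 61 + 72 + 65 = 271.
Total exposure: 4 + 4.5 + 6 + 6 + 5.5 = 26 weeks.
After the second batch: Gamma(61 + 271, 24 + 26) = Gamma(332, 50).
The posterior predictive for a window of length T is Negative Binomial with variance T·α'·(β'+T)/β'² = 8·332·58/2500 = 38512/625.

38512/625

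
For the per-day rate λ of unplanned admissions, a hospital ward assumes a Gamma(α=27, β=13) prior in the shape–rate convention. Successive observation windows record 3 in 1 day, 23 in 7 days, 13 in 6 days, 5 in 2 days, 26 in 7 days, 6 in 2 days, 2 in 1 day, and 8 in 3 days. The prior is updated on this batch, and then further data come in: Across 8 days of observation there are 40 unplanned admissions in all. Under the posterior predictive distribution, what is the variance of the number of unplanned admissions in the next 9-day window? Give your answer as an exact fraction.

Total count: 3 + 23 + 13 + 5 + 26 + 6 + 2 + 8 = 86.
Total exposure: 1 + 7 + 6 + 2 + 7 + 2 + 1 + 3 = 29 days.
After the first batch: Gamma(27 + 86, 13 + 29) = Gamma(113, 42).
Total count 40 over total exposure 8 days.
After the second batch: Gamma(113 + 40, 42 + 8) = Gamma(153, 50).
The posterior predictive for a window of length T is Negative Binomial with variance T·α'·(β'+T)/β'² = 9·153·59/2500 = 81243/2500.

81243/2500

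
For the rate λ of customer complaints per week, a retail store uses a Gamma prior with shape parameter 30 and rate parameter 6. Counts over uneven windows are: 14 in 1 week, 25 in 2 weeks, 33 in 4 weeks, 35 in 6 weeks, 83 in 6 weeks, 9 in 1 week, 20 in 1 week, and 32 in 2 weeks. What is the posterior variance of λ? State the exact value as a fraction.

Total count: 14 + 25 + 33 + 35 + 83 + 9 + 20 + 32 = 251.
Total exposure: 1 + 2 + 4 + 6 + 6 + 1 + 1 + 2 = 23 weeks.
By Gamma–Poisson conjugacy, the posterior is Gamma(α + Σx, β + Σt) = Gamma(30 + 251, 6 + 23) = Gamma(281, 29).
Posterior variance = α'/β'² = 281/841.

281/841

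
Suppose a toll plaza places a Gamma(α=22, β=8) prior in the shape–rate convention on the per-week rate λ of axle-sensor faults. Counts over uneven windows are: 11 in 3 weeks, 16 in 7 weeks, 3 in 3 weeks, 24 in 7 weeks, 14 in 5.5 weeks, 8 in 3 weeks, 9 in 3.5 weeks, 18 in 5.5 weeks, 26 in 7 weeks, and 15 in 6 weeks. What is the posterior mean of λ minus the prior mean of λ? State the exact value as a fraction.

Total count: 11 + 16 + 3 + 24 + 14 + 8 + 9 + 18 + 26 + 15 = 144.
Total exposure: 3 + 7 + 3 + 7 + 5.5 + 3 + 3.5 + 5.5 + 7 + 6 = 50.5 weeks.
Posterior: α' = 22 + 144 = 166, β' = 8 + 50.5 = 117/2.
Posterior mean = 166/(117/2) = 332/117; prior mean = 22/8 = 11/4. Difference = 332/117 − 11/4 = 41/468.

41/468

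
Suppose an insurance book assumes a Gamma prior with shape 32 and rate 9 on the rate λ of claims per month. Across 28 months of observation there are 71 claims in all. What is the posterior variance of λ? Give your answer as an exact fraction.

Total count 71 over total exposure 28 months.
By Gamma–Poisson conjugacy, the posterior is Gamma(α + Σx, β + Σt) = Gamma(32 + 71, 9 + 28) = Gamma(103, 37).
Posterior variance = α'/β'² = 103/1369.

103/1369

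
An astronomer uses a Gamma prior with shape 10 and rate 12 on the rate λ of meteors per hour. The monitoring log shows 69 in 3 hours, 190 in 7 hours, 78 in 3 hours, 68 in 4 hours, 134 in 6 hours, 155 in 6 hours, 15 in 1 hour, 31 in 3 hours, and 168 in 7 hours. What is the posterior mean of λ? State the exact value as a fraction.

Total count: 69 + 190 + 78 + 68 + 134 + 155 + 15 + 31 + 168 = 908.
Total exposure: 3 + 7 + 3 + 4 + 6 + 6 + 1 + 3 + 7 = 40 hours.
Conjugate update: add total count to the shape and total exposure to the rate, giving Gamma(918, 52).
Posterior mean = α'/β' = 918/52 = 459/26.

459/26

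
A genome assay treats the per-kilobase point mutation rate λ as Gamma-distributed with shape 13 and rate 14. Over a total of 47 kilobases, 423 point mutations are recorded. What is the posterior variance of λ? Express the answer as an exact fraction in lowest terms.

436/3721

Total count 423 over total exposure 47 kilobases.
The Gamma prior is conjugate for the Poisson rate, so λ | data ~ Gamma(13+423, 14+47) = Gamma(436, 61).
Posterior variance = α'/β'² = 436/3721.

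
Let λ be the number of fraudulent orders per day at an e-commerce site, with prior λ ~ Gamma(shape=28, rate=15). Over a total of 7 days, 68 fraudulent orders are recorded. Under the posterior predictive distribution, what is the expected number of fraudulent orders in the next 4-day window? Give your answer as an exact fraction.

192/11

Total count 68 over total exposure 7 days.
Conjugate update: add total count to the shape and total exposure to the rate, giving Gamma(96, 22).
Predictive mean over a 4-day window = T·E[λ|data] = 4·96/22 = 192/11.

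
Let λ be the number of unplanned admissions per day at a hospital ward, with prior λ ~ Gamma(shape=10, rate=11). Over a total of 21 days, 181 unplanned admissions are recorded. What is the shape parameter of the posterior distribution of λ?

Total count 181 over total exposure 21 days.
Posterior: α' = 10 + 181 = 191, β' = 11 + 21 = 32.

191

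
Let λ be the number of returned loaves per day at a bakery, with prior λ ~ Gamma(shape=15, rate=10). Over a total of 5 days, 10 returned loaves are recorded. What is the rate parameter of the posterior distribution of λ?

15

Total count 10 over total exposure 5 days.
Posterior: α' = 15 + 10 = 25, β' = 10 + 5 = 15.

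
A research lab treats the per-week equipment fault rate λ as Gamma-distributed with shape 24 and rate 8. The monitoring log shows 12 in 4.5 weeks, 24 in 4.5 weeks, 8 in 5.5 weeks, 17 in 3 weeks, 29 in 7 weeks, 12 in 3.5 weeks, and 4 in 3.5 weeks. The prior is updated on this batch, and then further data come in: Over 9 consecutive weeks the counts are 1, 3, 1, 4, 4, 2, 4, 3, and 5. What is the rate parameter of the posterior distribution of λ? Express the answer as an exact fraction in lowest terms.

97/2

Total count: 12 + 24 + 8 + 17 + 29 + 12 + 4 = 106.
Total exposure: 4.5 + 4.5 + 5.5 + 3 + 7 + 3.5 + 3.5 = 31.5 weeks.
After the first batch: Gamma(24 + 106, 8 + 31.5) = Gamma(130, 79/2).
Total count: 1 + 3 + 1 + 4 + 4 + 2 + 4 + 3 + 5 = 27.
Total exposure: 9 weeks.
After the second batch: Gamma(130 + 27, 79/2 + 9) = Gamma(157, 97/2).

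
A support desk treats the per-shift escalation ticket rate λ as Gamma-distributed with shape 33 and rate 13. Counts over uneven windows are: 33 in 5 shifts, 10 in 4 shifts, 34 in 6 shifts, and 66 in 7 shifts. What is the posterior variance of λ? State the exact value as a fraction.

Total count: 33 + 10 + 34 + 66 = 143.
Total exposure: 5 + 4 + 6 + 7 = 22 shifts.
Posterior: α' = 33 + 143 = 176, β' = 13 + 22 = 35.
Posterior variance = α'/β'² = 176/1225.

176/1225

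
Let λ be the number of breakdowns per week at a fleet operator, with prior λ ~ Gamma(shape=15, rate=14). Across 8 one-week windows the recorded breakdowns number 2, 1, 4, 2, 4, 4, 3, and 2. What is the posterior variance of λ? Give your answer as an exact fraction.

Total count: 2 + 1 + 4 + 2 + 4 + 4 + 3 + 2 = 22.
Total exposure: 8 weeks.
Conjugate update: add total count to the shape and total exposure to the rate, giving Gamma(37, 22).
Posterior variance = α'/β'² = 37/484.

37/484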